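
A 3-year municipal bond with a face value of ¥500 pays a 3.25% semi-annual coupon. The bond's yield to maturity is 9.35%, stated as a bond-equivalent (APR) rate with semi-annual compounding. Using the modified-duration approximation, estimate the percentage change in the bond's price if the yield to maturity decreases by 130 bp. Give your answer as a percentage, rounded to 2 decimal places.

+3.56%

Periodic yield y = 0.04675. Modified duration first:
  t   CF        PV=CF/(1+0.04675)^t    t·PV
  1        8.125         7.7621         7.7621
  2        8.125         7.4154        14.8309
  3        8.125         7.0843        21.2528
  4        8.125         6.7679        27.0714
  5        8.125         6.4656        32.3280
  6      508.125       386.2894     2,317.7362
  Σ                    421.7846     2,420.9814
P = 421.7846; D_Mac = 5.73985 half-year periods = 2.86993 yrs; D_mod = 2.86993/(1+0.04675) = 2.74175 yrs.
ΔP/P ≈ -D_mod · Δy = -2.74175 × (-0.013) = +0.035643 = +3.5643%.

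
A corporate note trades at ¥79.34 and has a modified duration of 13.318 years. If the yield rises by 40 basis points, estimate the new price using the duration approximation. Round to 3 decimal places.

¥75.113

Duration approximation: ΔP/P ≈ -D_mod · Δy = -13.318 × (+0.004) = -0.053272.
New price ≈ 79.34 × (1 - 0.053272) = 75.11339952.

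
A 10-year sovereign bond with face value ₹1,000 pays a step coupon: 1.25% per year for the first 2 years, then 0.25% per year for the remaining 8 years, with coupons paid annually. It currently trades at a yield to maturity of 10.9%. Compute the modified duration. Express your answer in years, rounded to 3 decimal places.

8.493 years

Periodic yield y = 0.109. First find Macaulay duration:
  t   CF        PV=CF/(1+0.109)^t    t·PV
  1        12.50        11.2714        11.2714
  2        12.50        10.1636        20.3272
  3         2.50         1.8329         5.4988
  4         2.50         1.6528         6.6111
  5         2.50         1.4903         7.4516
  6         2.50         1.3438         8.0631
  7         2.50         1.2118         8.4824
  8         2.50         1.0927         8.7413
  9         2.50         0.9853         8.8674
  10    1,002.50       356.2615     3,562.6152
  Σ                    387.3061     3,647.9296
P = 387.3061; Macaulay duration = 3,647.9296 / 387.3061 = 9.41872 years.
Modified duration = D_Mac / (1 + y) = 9.41872 / 1.109 = 8.49299 years.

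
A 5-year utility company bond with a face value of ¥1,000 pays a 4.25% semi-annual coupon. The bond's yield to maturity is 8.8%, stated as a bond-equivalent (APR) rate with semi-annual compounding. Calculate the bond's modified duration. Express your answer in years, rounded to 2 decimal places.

4.31 years

Periodic yield y = 0.044. First find Macaulay duration:
  t   CF        PV=CF/(1+0.044)^t    t·PV
  1        21.25        20.3544        20.3544
  2        21.25        19.4966        38.9931
  3        21.25        18.6749        56.0246
  4        21.25        17.8878        71.5512
  5        21.25        17.1339        85.6695
  6        21.25        16.4118        98.4707
  7        21.25        15.7201       110.0407
  8        21.25        15.0576       120.4606
  9        21.25        14.4230       129.8067
  10    1,021.25       663.9373     6,639.3732
  Σ                    819.0973     7,370.7448
P = 819.0973; Macaulay duration = 7,370.7448 / 819.0973 = 8.99862 half-year periods = 4.49931 years.
Modified duration = D_Mac / (1 + y) = 4.49931 / 1.044 = 4.30968 years.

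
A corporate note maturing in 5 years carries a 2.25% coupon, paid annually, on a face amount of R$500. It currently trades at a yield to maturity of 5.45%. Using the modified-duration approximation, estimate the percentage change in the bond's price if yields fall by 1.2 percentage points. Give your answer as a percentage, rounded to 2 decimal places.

Periodic yield y = 0.0545. Modified duration first:
  t   CF        PV=CF/(1+0.0545)^t    t·PV
  1        11.25        10.6686        10.6686
  2        11.25        10.1172        20.2344
  3        11.25         9.5943        28.7829
  4        11.25         9.0984        36.3937
  5       511.25       392.1032     1,960.5161
  Σ                    431.5817     2,056.5955
P = 431.5817; D_Mac = 4.76525 yrs; D_mod = 4.76525/(1+0.0545) = 4.51897 yrs.
ΔP/P ≈ -D_mod · Δy = -4.51897 × (-0.012) = +0.054228 = +5.4228%.

+5.42%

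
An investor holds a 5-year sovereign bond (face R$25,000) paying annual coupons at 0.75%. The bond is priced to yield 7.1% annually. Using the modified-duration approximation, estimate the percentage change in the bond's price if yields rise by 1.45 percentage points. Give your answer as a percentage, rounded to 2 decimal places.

Periodic yield y = 0.071. Modified duration first:
  t   CF        PV=CF/(1+0.071)^t    t·PV
  1       187.50       175.0700       175.0700
  2       187.50       163.4641       326.9282
  3       187.50       152.6275       457.8826
  4       187.50       142.5094       570.0374
  5    25,187.50    17,874.6567    89,373.2835
  Σ                 18,508.3277    90,903.2017
P = 18,508.3277; D_Mac = 4.91148 yrs; D_mod = 4.91148/(1+0.071) = 4.58588 yrs.
ΔP/P ≈ -D_mod · Δy = -4.58588 × (+0.0145) = -0.066495 = -6.6495%.

-6.65%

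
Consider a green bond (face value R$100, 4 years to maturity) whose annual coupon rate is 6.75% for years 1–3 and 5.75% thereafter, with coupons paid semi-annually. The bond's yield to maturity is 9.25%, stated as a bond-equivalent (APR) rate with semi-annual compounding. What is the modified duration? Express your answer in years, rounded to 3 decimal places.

Periodic yield y = 0.04625. First find Macaulay duration:
  t   CF        PV=CF/(1+0.04625)^t    t·PV
  1        3.375         3.2258         3.2258
  2        3.375         3.0832         6.1664
  3        3.375         2.9469         8.8407
  4        3.375         2.8166        11.2666
  5        3.375         2.6921        13.4607
  6        3.375         2.5731        15.4388
  7        2.875         2.0950        14.6652
  8      102.875        71.6516       573.2130
  Σ                     91.0845       646.2772
P = 91.0845; Macaulay duration = 646.2772 / 91.0845 = 7.09536 half-year periods = 3.54768 years.
Modified duration = D_Mac / (1 + y) = 3.54768 / 1.04625 = 3.39085 years.

3.391 years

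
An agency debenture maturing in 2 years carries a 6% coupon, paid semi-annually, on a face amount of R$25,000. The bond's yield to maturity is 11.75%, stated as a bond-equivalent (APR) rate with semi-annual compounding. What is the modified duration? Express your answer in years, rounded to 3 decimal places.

1.803 years

Periodic yield y = 0.05875. First find Macaulay duration:
  t   CF        PV=CF/(1+0.05875)^t    t·PV
  1       750.00       708.3825       708.3825
  2       750.00       669.0744     1,338.1488
  3       750.00       631.9475     1,895.8425
  4    25,750.00    20,492.9056    81,971.6225
  Σ                 22,502.3100    85,913.9963
P = 22,502.3100; Macaulay duration = 85,913.9963 / 22,502.3100 = 3.81801 half-year periods = 1.90900 years.
Modified duration = D_Mac / (1 + y) = 1.90900 / 1.05875 = 1.80307 years.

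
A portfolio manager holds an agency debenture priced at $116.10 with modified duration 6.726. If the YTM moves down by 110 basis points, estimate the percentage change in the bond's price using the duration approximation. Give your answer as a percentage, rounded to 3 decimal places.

Duration approximation: ΔP/P ≈ -D_mod · Δy = -6.726 × (-0.011) = +0.073986.
As a percentage: +7.3986%.

+7.399%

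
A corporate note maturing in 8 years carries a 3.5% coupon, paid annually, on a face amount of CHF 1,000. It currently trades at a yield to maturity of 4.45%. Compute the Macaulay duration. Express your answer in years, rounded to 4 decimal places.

Periodic yield y = 0.0445. Discount each cash flow and weight by its year:
  t   CF        PV=CF/(1+0.0445)^t    t·PV
  1        35.00        33.5089        33.5089
  2        35.00        32.0812        64.1625
  3        35.00        30.7144        92.1433
  4        35.00        29.4059       117.6235
  5        35.00        28.1531       140.7654
  6        35.00        26.9536       161.7218
  7        35.00        25.8053       180.6371
  8     1,035.00       730.5884     5,844.7075
  Σ                    937.2109     6,635.2700
Price P = Σ PV = 937.2109.
Macaulay duration = Σ(t·PV) / P = 6,635.2700 / 937.2109 = 7.07980 years.

7.0798 years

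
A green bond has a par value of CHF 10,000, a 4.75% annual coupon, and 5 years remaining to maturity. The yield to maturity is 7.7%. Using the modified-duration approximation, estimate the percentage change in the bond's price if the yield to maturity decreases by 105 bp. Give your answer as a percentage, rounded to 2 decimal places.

Periodic yield y = 0.077. Modified duration first:
  t   CF        PV=CF/(1+0.077)^t    t·PV
  1       475.00       441.0399       441.0399
  2       475.00       409.5078       819.0156
  3       475.00       380.2301     1,140.6903
  4       475.00       353.0456     1,412.1824
  5    10,475.00     7,228.9549    36,144.7745
  Σ                  8,812.7783    39,957.7028
P = 8,812.7783; D_Mac = 4.53406 yrs; D_mod = 4.53406/(1+0.077) = 4.20990 yrs.
ΔP/P ≈ -D_mod · Δy = -4.20990 × (-0.0105) = +0.044204 = +4.4204%.

+4.42%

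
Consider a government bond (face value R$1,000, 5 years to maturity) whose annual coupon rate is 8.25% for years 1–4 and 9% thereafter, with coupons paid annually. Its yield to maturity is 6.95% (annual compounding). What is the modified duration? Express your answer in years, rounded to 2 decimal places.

4.04 years

Periodic yield y = 0.0695. First find Macaulay duration:
  t   CF        PV=CF/(1+0.0695)^t    t·PV
  1        82.50        77.1388        77.1388
  2        82.50        72.1261       144.2522
  3        82.50        67.4391       202.3172
  4        82.50        63.0566       252.2265
  5     1,090.00       778.9733     3,894.8663
  Σ                  1,058.7339     4,570.8011
P = 1,058.7339; Macaulay duration = 4,570.8011 / 1,058.7339 = 4.31723 years.
Modified duration = D_Mac / (1 + y) = 4.31723 / 1.0695 = 4.03668 years.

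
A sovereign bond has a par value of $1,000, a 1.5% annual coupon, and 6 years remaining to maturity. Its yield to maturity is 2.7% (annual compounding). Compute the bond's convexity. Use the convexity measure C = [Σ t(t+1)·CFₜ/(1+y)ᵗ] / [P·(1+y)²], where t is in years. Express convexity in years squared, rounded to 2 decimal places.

37.83

With y = 0.027:
  t   CF        PV=CF/(1+0.027)^t    t·PV        t(t+1)·PV
  1        15.00        14.6056        14.6056          29.2113
  2        15.00        14.2217        28.4433          85.3300
  3        15.00        13.8478        41.5433         166.1733
  4        15.00        13.4837        53.9349         269.6743
  5        15.00        13.1292        65.6461         393.8767
  6     1,015.00       865.0543     5,190.3259      36,332.2816
  Σ                    934.3423     5,394.4992      37,276.5471
P = 934.3423.
Convexity = Σ t(t+1)·PV / [P·(1+y)²] = 37,276.5471 / (934.3423 × 1.054729) = 37.82586.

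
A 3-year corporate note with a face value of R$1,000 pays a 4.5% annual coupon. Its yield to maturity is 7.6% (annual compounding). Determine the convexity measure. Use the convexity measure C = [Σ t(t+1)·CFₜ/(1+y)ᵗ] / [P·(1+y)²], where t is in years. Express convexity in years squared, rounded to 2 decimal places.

9.75

With y = 0.076:
  t   CF        PV=CF/(1+0.076)^t    t·PV        t(t+1)·PV
  1        45.00        41.8216        41.8216          83.6431
  2        45.00        38.8676        77.7352         233.2057
  3     1,045.00       838.8407     2,516.5220      10,066.0880
  Σ                    919.5298     2,636.0788      10,382.9368
P = 919.5298.
Convexity = Σ t(t+1)·PV / [P·(1+y)²] = 10,382.9368 / (919.5298 × 1.157776) = 9.75281.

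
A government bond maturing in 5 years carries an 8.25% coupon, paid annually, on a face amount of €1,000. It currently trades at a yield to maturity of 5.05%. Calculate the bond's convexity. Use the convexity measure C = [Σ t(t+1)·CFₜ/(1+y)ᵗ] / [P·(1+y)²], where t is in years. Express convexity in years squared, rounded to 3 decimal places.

With y = 0.0505:
  t   CF        PV=CF/(1+0.0505)^t    t·PV        t(t+1)·PV
  1        82.50        78.5340        78.5340         157.0681
  2        82.50        74.7587       149.5174         448.5523
  3        82.50        71.1649       213.4947         853.9787
  4        82.50        67.7438       270.9753       1,354.8765
  5     1,082.50       846.1505     4,230.7526      25,384.5153
  Σ                  1,138.3520     4,943.2740      28,198.9909
P = 1,138.3520.
Convexity = Σ t(t+1)·PV / [P·(1+y)²] = 28,198.9909 / (1,138.3520 × 1.103550) = 22.44734.

22.447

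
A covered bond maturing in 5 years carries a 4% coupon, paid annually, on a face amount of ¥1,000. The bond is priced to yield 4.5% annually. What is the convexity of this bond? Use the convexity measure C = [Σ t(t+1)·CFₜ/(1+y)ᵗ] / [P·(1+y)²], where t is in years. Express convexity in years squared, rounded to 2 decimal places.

24.74

With y = 0.045:
  t   CF        PV=CF/(1+0.045)^t    t·PV        t(t+1)·PV
  1        40.00        38.2775        38.2775          76.5550
  2        40.00        36.6292        73.2584         219.7752
  3        40.00        35.0519       105.1556         420.6224
  4        40.00        33.5425       134.1698         670.8491
  5     1,040.00       834.5491     4,172.7454      25,036.4727
  Σ                    978.0501     4,523.6068      26,424.2743
P = 978.0501.
Convexity = Σ t(t+1)·PV / [P·(1+y)²] = 26,424.2743 / (978.0501 × 1.092025) = 24.74055.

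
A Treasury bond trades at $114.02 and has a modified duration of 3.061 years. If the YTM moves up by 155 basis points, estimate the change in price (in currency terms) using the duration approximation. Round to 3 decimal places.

Duration approximation: ΔP/P ≈ -D_mod · Δy = -3.061 × (+0.0155) = -0.0474455.
ΔP ≈ 114.02 × (-0.0474455) = -5.40973591.

-$5.410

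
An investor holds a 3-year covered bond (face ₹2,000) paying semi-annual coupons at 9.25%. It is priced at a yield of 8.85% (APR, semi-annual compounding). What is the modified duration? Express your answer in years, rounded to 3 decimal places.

Periodic yield y = 0.04425. First find Macaulay duration:
  t   CF        PV=CF/(1+0.04425)^t    t·PV
  1        92.50        88.5803        88.5803
  2        92.50        84.8267       169.6535
  3        92.50        81.2322       243.6966
  4        92.50        77.7900       311.1600
  5        92.50        74.4937       372.4683
  6     2,092.50     1,613.7586     9,682.5515
  Σ                  2,020.6815    10,868.1102
P = 2,020.6815; Macaulay duration = 10,868.1102 / 2,020.6815 = 5.37844 half-year periods = 2.68922 years.
Modified duration = D_Mac / (1 + y) = 2.68922 / 1.04425 = 2.57526 years.

2.575 years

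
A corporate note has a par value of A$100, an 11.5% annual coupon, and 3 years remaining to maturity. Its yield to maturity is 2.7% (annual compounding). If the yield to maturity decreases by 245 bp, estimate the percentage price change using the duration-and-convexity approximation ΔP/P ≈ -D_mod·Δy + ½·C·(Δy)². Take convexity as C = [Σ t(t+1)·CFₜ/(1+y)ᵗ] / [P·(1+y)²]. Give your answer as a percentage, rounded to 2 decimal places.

+6.82%

With y = 0.027:
  t   CF        PV=CF/(1+0.027)^t    t·PV        t(t+1)·PV
  1        11.50        11.1977        11.1977          22.3953
  2        11.50        10.9033        21.8065          65.4196
  3       111.50       102.9351       308.8053       1,235.2213
  Σ                    125.0360       341.8095       1,323.0363
P = 125.0360; D_Mac = 2.73369 yrs; D_mod = 2.66182 yrs; C = 10.03219.
Duration effect: -2.66182 × (-0.0245) = +0.065215
Convexity effect: 0.5 × 10.03219 × (-0.0245)² = +0.0030109
ΔP/P ≈ +0.065215 + 0.0030109 = +0.068225 = +6.8225%.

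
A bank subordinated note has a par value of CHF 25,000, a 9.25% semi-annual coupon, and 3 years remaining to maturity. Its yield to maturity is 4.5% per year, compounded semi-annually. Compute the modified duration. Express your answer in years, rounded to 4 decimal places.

Periodic yield y = 0.0225. First find Macaulay duration:
  t   CF        PV=CF/(1+0.0225)^t    t·PV
  1     1,156.25     1,130.8068     1,130.8068
  2     1,156.25     1,105.9236     2,211.8471
  3     1,156.25     1,081.5878     3,244.7635
  4     1,156.25     1,057.7876     4,231.1505
  5     1,156.25     1,034.5111     5,172.5556
  6    26,156.25    22,887.3536   137,324.1217
  Σ                 28,297.9706   153,315.2452
P = 28,297.9706; Macaulay duration = 153,315.2452 / 28,297.9706 = 5.41789 half-year periods = 2.70894 years.
Modified duration = D_Mac / (1 + y) = 2.70894 / 1.0225 = 2.64933 years.

2.6493 years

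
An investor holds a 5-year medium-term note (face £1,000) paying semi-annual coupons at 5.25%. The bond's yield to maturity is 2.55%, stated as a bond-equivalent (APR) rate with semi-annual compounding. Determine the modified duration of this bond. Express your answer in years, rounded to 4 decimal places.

Periodic yield y = 0.01275. First find Macaulay duration:
  t   CF        PV=CF/(1+0.01275)^t    t·PV
  1        26.25        25.9195        25.9195
  2        26.25        25.5932        51.1864
  3        26.25        25.2710        75.8130
  4        26.25        24.9529        99.8114
  5        26.25        24.6387       123.1936
  6        26.25        24.3285       145.9712
  7        26.25        24.0222       168.1557
  8        26.25        23.7198       189.7585
  9        26.25        23.4212       210.7908
  10    1,026.25       904.1295     9,041.2952
  Σ                  1,125.9966    10,131.8953
P = 1,125.9966; Macaulay duration = 10,131.8953 / 1,125.9966 = 8.99816 half-year periods = 4.49908 years.
Modified duration = D_Mac / (1 + y) = 4.49908 / 1.01275 = 4.44244 years.

4.4424 years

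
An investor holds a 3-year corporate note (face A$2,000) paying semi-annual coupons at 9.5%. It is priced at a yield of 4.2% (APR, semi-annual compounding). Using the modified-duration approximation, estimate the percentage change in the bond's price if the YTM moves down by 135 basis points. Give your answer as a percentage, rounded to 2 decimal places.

Periodic yield y = 0.021. Modified duration first:
  t   CF        PV=CF/(1+0.021)^t    t·PV
  1        95.00        93.0460        93.0460
  2        95.00        91.1323       182.2645
  3        95.00        89.2578       267.7735
  4        95.00        87.4220       349.6879
  5        95.00        85.6239       428.1194
  6     2,095.00     1,849.3946    11,096.3673
  Σ                  2,295.8765    12,417.2587
P = 2,295.8765; D_Mac = 5.40850 half-year periods = 2.70425 yrs; D_mod = 2.70425/(1+0.021) = 2.64863 yrs.
ΔP/P ≈ -D_mod · Δy = -2.64863 × (-0.0135) = +0.035757 = +3.5757%.

+3.58%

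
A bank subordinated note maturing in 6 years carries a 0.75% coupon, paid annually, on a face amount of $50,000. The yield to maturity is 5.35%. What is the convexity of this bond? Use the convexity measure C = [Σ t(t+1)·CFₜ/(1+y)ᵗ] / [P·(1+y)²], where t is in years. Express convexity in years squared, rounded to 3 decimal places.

36.760

With y = 0.0535:
  t   CF        PV=CF/(1+0.0535)^t    t·PV        t(t+1)·PV
  1       375.00       355.9563       355.9563         711.9127
  2       375.00       337.8798       675.7595       2,027.2786
  3       375.00       320.7212       962.1636       3,848.6542
  4       375.00       304.4340     1,217.7359       6,088.6794
  5       375.00       288.9739     1,444.8693       8,669.2160
  6    50,375.00    36,847.4823   221,084.8941   1,547,594.2586
  Σ                 38,455.4475   225,741.3787   1,568,939.9995
P = 38,455.4475.
Convexity = Σ t(t+1)·PV / [P·(1+y)²] = 1,568,939.9995 / (38,455.4475 × 1.109862) = 36.76033.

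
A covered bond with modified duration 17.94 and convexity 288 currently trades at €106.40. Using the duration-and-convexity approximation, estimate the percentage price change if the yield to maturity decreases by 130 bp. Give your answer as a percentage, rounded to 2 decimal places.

+25.76%

Duration effect: -D_mod·Δy = -17.94 × (-0.013) = +0.233220
Convexity effect: ½·C·(Δy)² = 0.5 × 288 × (-0.013)² = +0.0243360
ΔP/P ≈ +0.233220 + 0.0243360 = +0.257556
= +25.7556%.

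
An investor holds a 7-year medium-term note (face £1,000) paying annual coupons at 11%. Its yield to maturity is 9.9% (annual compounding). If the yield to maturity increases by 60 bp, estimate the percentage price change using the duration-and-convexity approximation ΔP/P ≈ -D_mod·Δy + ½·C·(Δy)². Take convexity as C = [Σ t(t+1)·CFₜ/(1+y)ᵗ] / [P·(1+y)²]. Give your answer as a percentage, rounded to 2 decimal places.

-2.83%

With y = 0.099:
  t   CF        PV=CF/(1+0.099)^t    t·PV        t(t+1)·PV
  1       110.00       100.0910       100.0910         200.1820
  2       110.00        91.0746       182.1492         546.4476
  3       110.00        82.8704       248.6113         994.4452
  4       110.00        75.4053       301.6212       1,508.1062
  5       110.00        68.6127       343.0633       2,058.3796
  6       110.00        62.4319       374.5914       2,622.1397
  7     1,110.00       573.2435     4,012.7044      32,101.6355
  Σ                  1,053.7294     5,562.8318      40,031.3357
P = 1,053.7294; D_Mac = 5.27918 yrs; D_mod = 4.80363 yrs; C = 31.45398.
Duration effect: -4.80363 × (+0.006) = -0.028822
Convexity effect: 0.5 × 31.45398 × (0.006)² = +0.0005662
ΔP/P ≈ -0.028822 + 0.0005662 = -0.028256 = -2.8256%.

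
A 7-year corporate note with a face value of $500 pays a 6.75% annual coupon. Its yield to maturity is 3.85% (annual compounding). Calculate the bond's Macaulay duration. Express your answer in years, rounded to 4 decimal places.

Periodic yield y = 0.0385. Discount each cash flow and weight by its year:
  t   CF        PV=CF/(1+0.0385)^t    t·PV
  1        33.75        32.4988        32.4988
  2        33.75        31.2940        62.5880
  3        33.75        30.1338        90.4015
  4        33.75        29.0167       116.0667
  5        33.75        27.9410       139.7048
  6        33.75        26.9051       161.4307
  7       533.75       409.7249     2,868.0745
  Σ                    587.5143     3,470.7649
Price P = Σ PV = 587.5143.
Macaulay duration = Σ(t·PV) / P = 3,470.7649 / 587.5143 = 5.90754 years.

5.9075 years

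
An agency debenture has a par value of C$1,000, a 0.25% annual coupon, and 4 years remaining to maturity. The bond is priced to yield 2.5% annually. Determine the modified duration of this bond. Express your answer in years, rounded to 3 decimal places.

3.887 years

Periodic yield y = 0.025. First find Macaulay duration:
  t   CF        PV=CF/(1+0.025)^t    t·PV
  1         2.50         2.4390         2.4390
  2         2.50         2.3795         4.7591
  3         2.50         2.3215         6.9645
  4     1,002.50       908.2155     3,632.8621
  Σ                    915.3556     3,647.0247
P = 915.3556; Macaulay duration = 3,647.0247 / 915.3556 = 3.98427 years.
Modified duration = D_Mac / (1 + y) = 3.98427 / 1.025 = 3.88709 years.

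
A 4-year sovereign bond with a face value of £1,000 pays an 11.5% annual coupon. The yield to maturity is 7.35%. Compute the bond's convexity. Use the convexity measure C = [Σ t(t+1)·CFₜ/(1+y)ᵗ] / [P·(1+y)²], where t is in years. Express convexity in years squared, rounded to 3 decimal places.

14.256

With y = 0.0735:
  t   CF        PV=CF/(1+0.0735)^t    t·PV        t(t+1)·PV
  1       115.00       107.1262       107.1262         214.2524
  2       115.00        99.7915       199.5831         598.7493
  3       115.00        92.9591       278.8772       1,115.5086
  4     1,115.00       839.5889     3,358.3555      16,791.7774
  Σ                  1,139.4657     3,943.9419      18,720.2877
P = 1,139.4657.
Convexity = Σ t(t+1)·PV / [P·(1+y)²] = 18,720.2877 / (1,139.4657 × 1.152402) = 14.25631.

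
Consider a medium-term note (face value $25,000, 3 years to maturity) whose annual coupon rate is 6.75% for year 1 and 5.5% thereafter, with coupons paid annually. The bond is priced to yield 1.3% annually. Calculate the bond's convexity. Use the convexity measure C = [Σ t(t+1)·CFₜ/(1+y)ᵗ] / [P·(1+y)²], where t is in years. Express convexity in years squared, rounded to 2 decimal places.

With y = 0.013:
  t   CF        PV=CF/(1+0.013)^t    t·PV        t(t+1)·PV
  1     1,687.50     1,665.8440     1,665.8440       3,331.6881
  2     1,375.00     1,339.9352     2,679.8705       8,039.6114
  3    26,375.00    25,372.5509    76,117.6527     304,470.6107
  Σ                 28,378.3302    80,463.3672     315,841.9101
P = 28,378.3302.
Convexity = Σ t(t+1)·PV / [P·(1+y)²] = 315,841.9101 / (28,378.3302 × 1.026169) = 10.84586.

10.85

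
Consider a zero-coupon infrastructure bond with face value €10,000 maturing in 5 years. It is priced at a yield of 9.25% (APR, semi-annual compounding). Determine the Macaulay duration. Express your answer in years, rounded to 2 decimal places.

A zero-coupon bond has a single cash flow at maturity, so its Macaulay duration equals its maturity: 5 years.
(Equivalently: 10 semi-annual periods ÷ 2 = 5 years.)

5.00 years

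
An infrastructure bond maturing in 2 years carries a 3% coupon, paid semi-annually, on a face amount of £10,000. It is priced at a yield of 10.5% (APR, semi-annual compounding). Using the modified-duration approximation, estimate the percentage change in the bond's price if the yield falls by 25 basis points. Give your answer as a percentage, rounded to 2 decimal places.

+0.46%

Periodic yield y = 0.0525. Modified duration first:
  t   CF        PV=CF/(1+0.0525)^t    t·PV
  1       150.00       142.5178       142.5178
  2       150.00       135.4089       270.8177
  3       150.00       128.6545       385.9635
  4    10,150.00     8,271.3733    33,085.4934
  Σ                  8,677.9545    33,884.7924
P = 8,677.9545; D_Mac = 3.90470 half-year periods = 1.95235 yrs; D_mod = 1.95235/(1+0.0525) = 1.85496 yrs.
ΔP/P ≈ -D_mod · Δy = -1.85496 × (-0.0025) = +0.004637 = +0.4637%.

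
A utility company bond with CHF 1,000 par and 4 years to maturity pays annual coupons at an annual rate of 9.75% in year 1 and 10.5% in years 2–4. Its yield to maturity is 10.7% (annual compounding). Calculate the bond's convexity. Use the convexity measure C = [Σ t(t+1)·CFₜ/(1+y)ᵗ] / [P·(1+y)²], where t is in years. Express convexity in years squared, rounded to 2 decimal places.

With y = 0.107:
  t   CF        PV=CF/(1+0.107)^t    t·PV        t(t+1)·PV
  1        97.50        88.0759        88.0759         176.1518
  2       105.00        85.6829       171.3658         514.0973
  3       105.00        77.4010       232.2029         928.8117
  4     1,105.00       735.8203     2,943.2814      14,716.4070
  Σ                    986.9801     3,434.9260      16,335.4678
P = 986.9801.
Convexity = Σ t(t+1)·PV / [P·(1+y)²] = 16,335.4678 / (986.9801 × 1.225449) = 13.50604.

13.51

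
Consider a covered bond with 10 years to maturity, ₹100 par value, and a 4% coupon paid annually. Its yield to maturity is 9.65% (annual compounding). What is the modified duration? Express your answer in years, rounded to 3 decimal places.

Periodic yield y = 0.0965. First find Macaulay duration:
  t   CF        PV=CF/(1+0.0965)^t    t·PV
  1         4.00         3.6480         3.6480
  2         4.00         3.3269         6.6538
  3         4.00         3.0341         9.1024
  4         4.00         2.7671        11.0684
  5         4.00         2.5236        12.6179
  6         4.00         2.3015        13.8089
  7         4.00         2.0989        14.6926
  8         4.00         1.9142        15.3137
  9         4.00         1.7458        15.7118
  10      104.00        41.3949       413.9491
  Σ                     64.7550       516.5666
P = 64.7550; Macaulay duration = 516.5666 / 64.7550 = 7.97725 years.
Modified duration = D_Mac / (1 + y) = 7.97725 / 1.0965 = 7.27519 years.

7.275 years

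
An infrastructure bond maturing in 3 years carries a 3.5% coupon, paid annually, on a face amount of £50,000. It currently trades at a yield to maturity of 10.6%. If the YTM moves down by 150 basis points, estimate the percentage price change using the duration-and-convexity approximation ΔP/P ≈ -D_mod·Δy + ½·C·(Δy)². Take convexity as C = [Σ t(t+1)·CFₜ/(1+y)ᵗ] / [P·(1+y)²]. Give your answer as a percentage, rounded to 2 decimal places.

+4.02%

With y = 0.106:
  t   CF        PV=CF/(1+0.106)^t    t·PV        t(t+1)·PV
  1     1,750.00     1,582.2785     1,582.2785       3,164.5570
  2     1,750.00     1,430.6315     2,861.2631       8,583.7892
  3    51,750.00    38,251.1920   114,753.5760     459,014.3038
  Σ                 41,264.1020   119,197.1175     470,762.6500
P = 41,264.1020; D_Mac = 2.88864 yrs; D_mod = 2.61179 yrs; C = 9.32651.
Duration effect: -2.61179 × (-0.015) = +0.039177
Convexity effect: 0.5 × 9.32651 × (-0.015)² = +0.0010492
ΔP/P ≈ +0.039177 + 0.0010492 = +0.040226 = +4.0226%.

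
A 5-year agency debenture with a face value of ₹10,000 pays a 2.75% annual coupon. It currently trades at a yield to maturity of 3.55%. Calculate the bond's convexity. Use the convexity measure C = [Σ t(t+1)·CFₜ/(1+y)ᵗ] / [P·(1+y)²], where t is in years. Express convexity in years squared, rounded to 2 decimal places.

26.00

With y = 0.0355:
  t   CF        PV=CF/(1+0.0355)^t    t·PV        t(t+1)·PV
  1       275.00       265.5722       265.5722         531.1444
  2       275.00       256.4676       512.9352       1,538.8055
  3       275.00       247.6751       743.0254       2,972.1015
  4       275.00       239.1841       956.7363       4,783.6817
  5    10,275.00     8,630.4077    43,152.0387     258,912.2323
  Σ                  9,639.3067    45,630.3078     268,737.9654
P = 9,639.3067.
Convexity = Σ t(t+1)·PV / [P·(1+y)²] = 268,737.9654 / (9,639.3067 × 1.072260) = 26.00058.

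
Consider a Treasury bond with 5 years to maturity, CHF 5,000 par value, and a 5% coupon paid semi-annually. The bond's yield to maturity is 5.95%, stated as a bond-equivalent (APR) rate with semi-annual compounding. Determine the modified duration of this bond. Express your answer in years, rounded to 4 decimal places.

Periodic yield y = 0.02975. First find Macaulay duration:
  t   CF        PV=CF/(1+0.02975)^t    t·PV
  1       125.00       121.3887       121.3887
  2       125.00       117.8817       235.7634
  3       125.00       114.4760       343.4281
  4       125.00       111.1688       444.6751
  5       125.00       107.9571       539.7853
  6       125.00       104.8381       629.0287
  7       125.00       101.8093       712.6650
  8       125.00        98.8680       790.9437
  9       125.00        96.0116       864.1046
  10    5,125.00     3,822.7497    38,227.4970
  Σ                  4,797.1490    42,909.2797
P = 4,797.1490; Macaulay duration = 42,909.2797 / 4,797.1490 = 8.94475 half-year periods = 4.47237 years.
Modified duration = D_Mac / (1 + y) = 4.47237 / 1.02975 = 4.34316 years.

4.3432 years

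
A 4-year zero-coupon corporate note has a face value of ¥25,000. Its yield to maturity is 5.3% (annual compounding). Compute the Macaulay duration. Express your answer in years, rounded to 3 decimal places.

4.000 years

A zero-coupon bond has a single cash flow at maturity, so its Macaulay duration equals its maturity: 4 years.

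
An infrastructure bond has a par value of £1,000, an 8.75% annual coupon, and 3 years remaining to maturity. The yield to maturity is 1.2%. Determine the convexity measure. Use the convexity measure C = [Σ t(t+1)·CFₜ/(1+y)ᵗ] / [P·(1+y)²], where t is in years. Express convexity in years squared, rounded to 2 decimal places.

With y = 0.012:
  t   CF        PV=CF/(1+0.012)^t    t·PV        t(t+1)·PV
  1        87.50        86.4625        86.4625         172.9249
  2        87.50        85.4372       170.8744         512.6232
  3     1,087.50     1,049.2711     3,147.8134      12,591.2537
  Σ                  1,221.1708     3,405.1503      13,276.8018
P = 1,221.1708.
Convexity = Σ t(t+1)·PV / [P·(1+y)²] = 13,276.8018 / (1,221.1708 × 1.024144) = 10.61588.

10.62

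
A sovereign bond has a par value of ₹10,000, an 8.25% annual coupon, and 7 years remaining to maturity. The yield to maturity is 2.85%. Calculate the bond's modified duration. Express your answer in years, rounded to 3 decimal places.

Periodic yield y = 0.0285. First find Macaulay duration:
  t   CF        PV=CF/(1+0.0285)^t    t·PV
  1       825.00       802.1390       802.1390
  2       825.00       779.9116     1,559.8231
  3       825.00       758.3000     2,274.9000
  4       825.00       737.2873     2,949.1493
  5       825.00       716.8569     3,584.2845
  6       825.00       696.9926     4,181.9556
  7    10,825.00     8,891.9668    62,243.7676
  Σ                 13,383.4542    77,596.0192
P = 13,383.4542; Macaulay duration = 77,596.0192 / 13,383.4542 = 5.79791 years.
Modified duration = D_Mac / (1 + y) = 5.79791 / 1.0285 = 5.63725 years.

5.637 years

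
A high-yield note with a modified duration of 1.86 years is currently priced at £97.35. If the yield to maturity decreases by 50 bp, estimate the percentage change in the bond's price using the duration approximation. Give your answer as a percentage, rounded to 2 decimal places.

+0.93%

Duration approximation: ΔP/P ≈ -D_mod · Δy = -1.86 × (-0.005) = +0.009300.
As a percentage: +0.9300%.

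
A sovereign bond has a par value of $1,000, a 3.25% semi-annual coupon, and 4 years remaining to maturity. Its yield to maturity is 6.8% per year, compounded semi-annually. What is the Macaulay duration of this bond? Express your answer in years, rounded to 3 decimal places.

3.765 years

Periodic yield y = 0.034. Discount each cash flow and weight by its period:
  t   CF        PV=CF/(1+0.034)^t    t·PV
  1        16.25        15.7157        15.7157
  2        16.25        15.1989        30.3978
  3        16.25        14.6991        44.0974
  4        16.25        14.2158        56.8632
  5        16.25        13.7484        68.7418
  6        16.25        13.2963        79.7777
  7        16.25        12.8591        90.0135
  8     1,016.25       777.7432     6,221.9460
  Σ                    877.4765     6,607.5530
Price P = Σ PV = 877.4765.
Macaulay duration = Σ(t·PV) / P = 6,607.5530 / 877.4765 = 7.53018 half-year periods.
In years: 7.53018 / 2 = 3.76509 years.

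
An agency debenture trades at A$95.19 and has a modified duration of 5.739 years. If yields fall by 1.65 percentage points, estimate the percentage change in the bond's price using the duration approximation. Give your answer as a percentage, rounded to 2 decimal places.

+9.47%

Duration approximation: ΔP/P ≈ -D_mod · Δy = -5.739 × (-0.0165) = +0.0946935.
As a percentage: +9.46935%.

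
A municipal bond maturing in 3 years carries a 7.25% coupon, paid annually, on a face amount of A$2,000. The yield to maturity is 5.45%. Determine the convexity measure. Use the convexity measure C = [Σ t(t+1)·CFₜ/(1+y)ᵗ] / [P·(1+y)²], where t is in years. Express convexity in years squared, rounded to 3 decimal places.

With y = 0.0545:
  t   CF        PV=CF/(1+0.0545)^t    t·PV        t(t+1)·PV
  1       145.00       137.5059       137.5059         275.0119
  2       145.00       130.3992       260.7983         782.3950
  3     2,145.00     1,829.3110     5,487.9330      21,951.7319
  Σ                  2,097.2161     5,886.2373      23,009.1388
P = 2,097.2161.
Convexity = Σ t(t+1)·PV / [P·(1+y)²] = 23,009.1388 / (2,097.2161 × 1.111970) = 9.86652.

9.867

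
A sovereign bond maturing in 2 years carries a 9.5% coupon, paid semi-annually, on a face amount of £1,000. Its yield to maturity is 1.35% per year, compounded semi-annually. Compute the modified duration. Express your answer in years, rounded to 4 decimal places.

1.8660 years

Periodic yield y = 0.00675. First find Macaulay duration:
  t   CF        PV=CF/(1+0.00675)^t    t·PV
  1        47.50        47.1815        47.1815
  2        47.50        46.8652        93.7304
  3        47.50        46.5510       139.6529
  4     1,047.50     1,019.6884     4,078.7536
  Σ                  1,160.2861     4,359.3184
P = 1,160.2861; Macaulay duration = 4,359.3184 / 1,160.2861 = 3.75711 half-year periods = 1.87855 years.
Modified duration = D_Mac / (1 + y) = 1.87855 / 1.00675 = 1.86596 years.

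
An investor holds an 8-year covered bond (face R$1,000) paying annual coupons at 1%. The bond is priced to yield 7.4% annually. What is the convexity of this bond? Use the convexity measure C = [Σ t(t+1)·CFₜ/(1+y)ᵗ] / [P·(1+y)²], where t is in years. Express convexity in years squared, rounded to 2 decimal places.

With y = 0.074:
  t   CF        PV=CF/(1+0.074)^t    t·PV        t(t+1)·PV
  1        10.00         9.3110         9.3110          18.6220
  2        10.00         8.6694        17.3389          52.0167
  3        10.00         8.0721        24.2163          96.8653
  4        10.00         7.5159        30.0637         150.3187
  5        10.00         6.9981        34.9904         209.9423
  6        10.00         6.5159        39.0954         273.6677
  7        10.00         6.0669        42.4686         339.7489
  8     1,010.00       570.5413     4,564.3308      41,078.9770
  Σ                    623.6907     4,761.8151      42,220.1585
P = 623.6907.
Convexity = Σ t(t+1)·PV / [P·(1+y)²] = 42,220.1585 / (623.6907 × 1.153476) = 58.68701.

58.69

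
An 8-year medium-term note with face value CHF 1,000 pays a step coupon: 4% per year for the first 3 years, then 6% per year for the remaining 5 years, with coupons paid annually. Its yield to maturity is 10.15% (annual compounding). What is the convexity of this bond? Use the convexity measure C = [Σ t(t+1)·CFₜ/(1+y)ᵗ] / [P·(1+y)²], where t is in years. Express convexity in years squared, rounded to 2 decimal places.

46.16

With y = 0.1015:
  t   CF        PV=CF/(1+0.1015)^t    t·PV        t(t+1)·PV
  1        40.00        36.3141        36.3141          72.6282
  2        40.00        32.9679        65.9358         197.8073
  3        40.00        29.9300        89.7900         359.1598
  4        60.00        40.7580       163.0321         815.1607
  5        60.00        37.0023       185.0115       1,110.0691
  6        60.00        33.5926       201.5559       1,410.8912
  7        60.00        30.4972       213.4803       1,707.8423
  8     1,060.00       489.1363     3,913.0900      35,217.8103
  Σ                    730.1984     4,868.2097      40,891.3689
P = 730.1984.
Convexity = Σ t(t+1)·PV / [P·(1+y)²] = 40,891.3689 / (730.1984 × 1.213302) = 46.15532.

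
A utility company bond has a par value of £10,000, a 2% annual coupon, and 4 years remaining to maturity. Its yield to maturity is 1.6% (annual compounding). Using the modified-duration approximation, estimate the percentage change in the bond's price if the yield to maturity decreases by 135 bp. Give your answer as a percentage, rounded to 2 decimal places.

Periodic yield y = 0.016. Modified duration first:
  t   CF        PV=CF/(1+0.016)^t    t·PV
  1       200.00       196.8504       196.8504
  2       200.00       193.7504       387.5008
  3       200.00       190.6992       572.0976
  4    10,200.00     9,572.4992    38,289.9969
  Σ                 10,153.7992    39,446.4457
P = 10,153.7992; D_Mac = 3.88490 yrs; D_mod = 3.88490/(1+0.016) = 3.82372 yrs.
ΔP/P ≈ -D_mod · Δy = -3.82372 × (-0.0135) = +0.051620 = +5.1620%.

+5.16%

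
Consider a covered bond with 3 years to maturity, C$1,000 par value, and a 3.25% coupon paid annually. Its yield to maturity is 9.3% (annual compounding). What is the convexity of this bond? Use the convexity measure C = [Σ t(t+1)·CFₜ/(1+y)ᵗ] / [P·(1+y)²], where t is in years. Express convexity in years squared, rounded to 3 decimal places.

9.590

With y = 0.093:
  t   CF        PV=CF/(1+0.093)^t    t·PV        t(t+1)·PV
  1        32.50        29.7347        29.7347          59.4694
  2        32.50        27.2046        54.4093         163.2279
  3     1,032.50       790.7325     2,372.1974       9,488.7897
  Σ                    847.6718     2,456.3414       9,711.4869
P = 847.6718.
Convexity = Σ t(t+1)·PV / [P·(1+y)²] = 9,711.4869 / (847.6718 × 1.194649) = 9.58998.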